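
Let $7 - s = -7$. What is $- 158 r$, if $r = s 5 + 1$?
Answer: $-11218$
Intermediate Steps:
$s = 14$ ($s = 7 - -7 = 7 + 7 = 14$)
$r = 71$ ($r = 14 \cdot 5 + 1 = 70 + 1 = 71$)
$- 158 r = \left(-158\right) 71 = -11218$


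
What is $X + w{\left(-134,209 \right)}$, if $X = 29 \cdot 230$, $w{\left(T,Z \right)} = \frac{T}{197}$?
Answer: $\frac{1313856}{197} \approx 6669.3$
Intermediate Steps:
$w{\left(T,Z \right)} = \frac{T}{197}$ ($w{\left(T,Z \right)} = T \frac{1}{197} = \frac{T}{197}$)
$X = 6670$
$X + w{\left(-134,209 \right)} = 6670 + \frac{1}{197} \left(-134\right) = 6670 - \frac{134}{197} = \frac{1313856}{197}$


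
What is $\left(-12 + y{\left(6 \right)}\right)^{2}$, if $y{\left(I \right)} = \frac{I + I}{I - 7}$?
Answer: $576$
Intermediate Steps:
$y{\left(I \right)} = \frac{2 I}{-7 + I}$
$\left(-12 + y{\left(6 \right)}\right)^{2} = \left(-12 + 2 \cdot 6 \frac{1}{-7 + 6}\right)^{2} = \left(-12 + 2 \cdot 6 \frac{1}{-1}\right)^{2} = \left(-12 + 2 \cdot 6 \left(-1\right)\right)^{2} = \left(-12 - 12\right)^{2} = \left(-24\right)^{2} = 576$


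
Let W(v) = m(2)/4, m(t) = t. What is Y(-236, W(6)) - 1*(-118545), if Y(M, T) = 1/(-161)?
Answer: 19085744/161 ≈ 1.1855e+5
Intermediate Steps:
W(v) = ½ (W(v) = 2/4 = 2*(¼) = ½)
Y(M, T) = -1/161
Y(-236, W(6)) - 1*(-118545) = -1/161 - 1*(-118545) = -1/161 + 118545 = 19085744/161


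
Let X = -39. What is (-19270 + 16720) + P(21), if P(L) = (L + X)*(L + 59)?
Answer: -3990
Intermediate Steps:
P(L) = (-39 + L)*(59 + L) (P(L) = (L - 39)*(L + 59) = (-39 + L)*(59 + L))
(-19270 + 16720) + P(21) = (-19270 + 16720) + (-2301 + 21**2 + 20*21) = -2550 + (-2301 + 441 + 420) = -2550 - 1440 = -3990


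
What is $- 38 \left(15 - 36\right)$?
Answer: $798$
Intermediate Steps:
$- 38 \left(15 - 36\right) = \left(-38\right) \left(-21\right) = 798$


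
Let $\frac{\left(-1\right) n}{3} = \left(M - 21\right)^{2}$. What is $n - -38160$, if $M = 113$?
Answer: $12768$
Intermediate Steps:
$n = -25392$ ($n = - 3 \left(113 - 21\right)^{2} = - 3 \cdot 92^{2} = \left(-3\right) 8464 = -25392$)
$n - -38160 = -25392 - -38160 = -25392 + 38160 = 12768$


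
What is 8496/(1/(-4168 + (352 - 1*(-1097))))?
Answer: -23100624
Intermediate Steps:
8496/(1/(-4168 + (352 - 1*(-1097)))) = 8496/(1/(-4168 + (352 + 1097))) = 8496/(1/(-4168 + 1449)) = 8496/(1/(-2719)) = 8496/(-1/2719) = 8496*(-2719) = -23100624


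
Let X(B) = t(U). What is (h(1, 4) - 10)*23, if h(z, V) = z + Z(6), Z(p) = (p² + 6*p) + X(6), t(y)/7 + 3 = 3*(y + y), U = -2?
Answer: -966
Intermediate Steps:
t(y) = -21 + 42*y (t(y) = -21 + 7*(3*(y + y)) = -21 + 7*(3*(2*y)) = -21 + 7*(6*y) = -21 + 42*y)
X(B) = -105 (X(B) = -21 + 42*(-2) = -21 - 84 = -105)
Z(p) = -105 + p² + 6*p (Z(p) = (p² + 6*p) - 105 = -105 + p² + 6*p)
h(z, V) = -33 + z (h(z, V) = z + (-105 + 6² + 6*6) = z + (-105 + 36 + 36) = z - 33 = -33 + z)
(h(1, 4) - 10)*23 = ((-33 + 1) - 10)*23 = (-32 - 10)*23 = -42*23 = -966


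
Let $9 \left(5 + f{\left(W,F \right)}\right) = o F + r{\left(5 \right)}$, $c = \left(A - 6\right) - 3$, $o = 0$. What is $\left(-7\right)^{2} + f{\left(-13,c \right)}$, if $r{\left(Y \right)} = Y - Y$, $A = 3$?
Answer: $44$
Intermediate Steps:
$c = -6$ ($c = \left(3 - 6\right) - 3 = -3 - 3 = -6$)
$r{\left(Y \right)} = 0$
$f{\left(W,F \right)} = -5$ ($f{\left(W,F \right)} = -5 + \frac{0 F + 0}{9} = -5 + \frac{0 + 0}{9} = -5 + \frac{1}{9} \cdot 0 = -5 + 0 = -5$)
$\left(-7\right)^{2} + f{\left(-13,c \right)} = \left(-7\right)^{2} - 5 = 49 - 5 = 44$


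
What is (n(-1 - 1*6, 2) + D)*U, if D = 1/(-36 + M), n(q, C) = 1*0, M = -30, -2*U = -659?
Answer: -659/132 ≈ -4.9924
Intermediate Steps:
U = 659/2 (U = -½*(-659) = 659/2 ≈ 329.50)
n(q, C) = 0
D = -1/66 (D = 1/(-36 - 30) = 1/(-66) = -1/66 ≈ -0.015152)
(n(-1 - 1*6, 2) + D)*U = (0 - 1/66)*(659/2) = -1/66*659/2 = -659/132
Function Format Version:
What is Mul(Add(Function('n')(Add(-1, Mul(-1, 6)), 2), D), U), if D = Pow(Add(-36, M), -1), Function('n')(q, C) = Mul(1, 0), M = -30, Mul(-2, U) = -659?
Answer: Rational(-659, 132) ≈ -4.9924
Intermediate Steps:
U = Rational(659, 2) (U = Mul(Rational(-1, 2), -659) = Rational(659, 2) ≈ 329.50)
Function('n')(q, C) = 0
D = Rational(-1, 66) (D = Pow(Add(-36, -30), -1) = Pow(-66, -1) = Rational(-1, 66) ≈ -0.015152)
Mul(Add(Function('n')(Add(-1, Mul(-1, 6)), 2), D), U) = Mul(Add(0, Rational(-1, 66)), Rational(659, 2)) = Mul(Rational(-1, 66), Rational(659, 2)) = Rational(-659, 132)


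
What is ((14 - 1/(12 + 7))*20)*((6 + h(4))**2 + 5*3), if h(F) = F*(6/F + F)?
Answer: 4234700/19 ≈ 2.2288e+5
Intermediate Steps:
h(F) = F*(F + 6/F)
((14 - 1/(12 + 7))*20)*((6 + h(4))**2 + 5*3) = ((14 - 1/(12 + 7))*20)*((6 + (6 + 4**2))**2 + 5*3) = ((14 - 1/19)*20)*((6 + (6 + 16))**2 + 15) = ((14 - 1*1/19)*20)*((6 + 22)**2 + 15) = ((14 - 1/19)*20)*(28**2 + 15) = ((265/19)*20)*(784 + 15) = (5300/19)*799 = 4234700/19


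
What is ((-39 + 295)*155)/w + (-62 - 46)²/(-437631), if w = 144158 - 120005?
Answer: 5694492496/3523367181 ≈ 1.6162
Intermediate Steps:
w = 24153
((-39 + 295)*155)/w + (-62 - 46)²/(-437631) = ((-39 + 295)*155)/24153 + (-62 - 46)²/(-437631) = (256*155)*(1/24153) + (-108)²*(-1/437631) = 39680*(1/24153) + 11664*(-1/437631) = 39680/24153 - 3888/145877 = 5694492496/3523367181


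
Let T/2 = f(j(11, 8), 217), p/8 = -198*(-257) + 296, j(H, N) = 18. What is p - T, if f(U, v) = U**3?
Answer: 397792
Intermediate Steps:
p = 409456 (p = 8*(-198*(-257) + 296) = 8*(50886 + 296) = 8*51182 = 409456)
T = 11664 (T = 2*18**3 = 2*5832 = 11664)
p - T = 409456 - 1*11664 = 409456 - 11664 = 397792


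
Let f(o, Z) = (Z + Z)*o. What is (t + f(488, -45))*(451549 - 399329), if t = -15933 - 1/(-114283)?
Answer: -357194220383560/114283 ≈ -3.1255e+9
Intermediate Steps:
f(o, Z) = 2*Z*o (f(o, Z) = (2*Z)*o = 2*Z*o)
t = -1820871038/114283 (t = -15933 - 1*(-1/114283) = -15933 + 1/114283 = -1820871038/114283 ≈ -15933.)
(t + f(488, -45))*(451549 - 399329) = (-1820871038/114283 + 2*(-45)*488)*(451549 - 399329) = (-1820871038/114283 - 43920)*52220 = -6840180398/114283*52220 = -357194220383560/114283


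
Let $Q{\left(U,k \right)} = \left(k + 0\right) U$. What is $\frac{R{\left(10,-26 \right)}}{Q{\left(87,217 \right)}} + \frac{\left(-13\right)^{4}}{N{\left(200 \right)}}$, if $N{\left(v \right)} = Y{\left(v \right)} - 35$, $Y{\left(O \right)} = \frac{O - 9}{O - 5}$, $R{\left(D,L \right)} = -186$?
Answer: $- \frac{1130600453}{1346702} \approx -839.53$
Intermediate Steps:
$Q{\left(U,k \right)} = U k$ ($Q{\left(U,k \right)} = k U = U k$)
$Y{\left(O \right)} = \frac{-9 + O}{-5 + O}$
$N{\left(v \right)} = -35 + \frac{-9 + v}{-5 + v}$ ($N{\left(v \right)} = \frac{-9 + v}{-5 + v} - 35 = -35 + \frac{-9 + v}{-5 + v}$)
$\frac{R{\left(10,-26 \right)}}{Q{\left(87,217 \right)}} + \frac{\left(-13\right)^{4}}{N{\left(200 \right)}} = - \frac{186}{87 \cdot 217} + \frac{\left(-13\right)^{4}}{2 \frac{1}{-5 + 200} \left(83 - 3400\right)} = - \frac{186}{18879} + \frac{28561}{2 \cdot \frac{1}{195} \left(83 - 3400\right)} = \left(-186\right) \frac{1}{18879} + \frac{28561}{2 \cdot \frac{1}{195} \left(-3317\right)} = - \frac{2}{203} + \frac{28561}{- \frac{6634}{195}} = - \frac{2}{203} + 28561 \left(- \frac{195}{6634}\right) = - \frac{2}{203} - \frac{5569395}{6634} = - \frac{1130600453}{1346702}$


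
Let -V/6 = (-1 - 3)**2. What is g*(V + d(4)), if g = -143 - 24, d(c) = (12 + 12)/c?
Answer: 15030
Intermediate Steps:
V = -96 (V = -6*(-1 - 3)**2 = -6*(-4)**2 = -6*16 = -96)
d(c) = 24/c
g = -167
g*(V + d(4)) = -167*(-96 + 24/4) = -167*(-96 + 24*(1/4)) = -167*(-96 + 6) = -167*(-90) = 15030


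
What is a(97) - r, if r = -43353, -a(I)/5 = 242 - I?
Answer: 42628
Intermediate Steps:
a(I) = -1210 + 5*I (a(I) = -5*(242 - I) = -1210 + 5*I)
a(97) - r = (-1210 + 5*97) - 1*(-43353) = (-1210 + 485) + 43353 = -725 + 43353 = 42628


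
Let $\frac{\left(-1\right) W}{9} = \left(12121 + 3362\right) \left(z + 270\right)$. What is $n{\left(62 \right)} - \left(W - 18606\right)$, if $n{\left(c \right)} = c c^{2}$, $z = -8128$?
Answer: $-1094731792$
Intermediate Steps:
$W = 1094988726$ ($W = - 9 \left(12121 + 3362\right) \left(-8128 + 270\right) = - 9 \cdot 15483 \left(-7858\right) = \left(-9\right) \left(-121665414\right) = 1094988726$)
$n{\left(c \right)} = c^{3}$
$n{\left(62 \right)} - \left(W - 18606\right) = 62^{3} - \left(1094988726 - 18606\right) = 238328 - 1094970120 = -1094731792$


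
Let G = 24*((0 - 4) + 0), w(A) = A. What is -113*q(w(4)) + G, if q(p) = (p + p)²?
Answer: -7328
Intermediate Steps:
q(p) = 4*p² (q(p) = (2*p)² = 4*p²)
G = -96 (G = 24*(-4 + 0) = 24*(-4) = -96)
-113*q(w(4)) + G = -452*4² - 96 = -452*16 - 96 = -113*64 - 96 = -7232 - 96 = -7328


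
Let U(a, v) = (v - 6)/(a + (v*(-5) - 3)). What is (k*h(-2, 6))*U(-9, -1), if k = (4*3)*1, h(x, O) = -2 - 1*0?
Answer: -24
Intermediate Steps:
h(x, O) = -2 (h(x, O) = -2 + 0 = -2)
U(a, v) = (-6 + v)/(-3 + a - 5*v) (U(a, v) = (-6 + v)/(a + (-5*v - 3)) = (-6 + v)/(a + (-3 - 5*v)) = (-6 + v)/(-3 + a - 5*v))
k = 12 (k = 12*1 = 12)
(k*h(-2, 6))*U(-9, -1) = (12*(-2))*((6 - 1*(-1))/(3 - 1*(-9) + 5*(-1))) = -24*(6 + 1)/(3 + 9 - 5) = -24*7/7 = -24*1 = -24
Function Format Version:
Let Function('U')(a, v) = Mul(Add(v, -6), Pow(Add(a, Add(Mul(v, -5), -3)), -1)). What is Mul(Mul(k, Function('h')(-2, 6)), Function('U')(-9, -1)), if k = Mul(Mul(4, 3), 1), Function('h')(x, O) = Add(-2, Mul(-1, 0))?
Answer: -24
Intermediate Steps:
Function('h')(x, O) = -2 (Function('h')(x, O) = Add(-2, 0) = -2)
Function('U')(a, v) = Mul(Pow(Add(-3, a, Mul(-5, v)), -1), Add(-6, v)) (Function('U')(a, v) = Mul(Add(-6, v), Pow(Add(a, Add(Mul(-5, v), -3)), -1)) = Mul(Add(-6, v), Pow(Add(a, Add(-3, Mul(-5, v))), -1)) = Mul(Add(-6, v), Pow(Add(-3, a, Mul(-5, v)), -1)) = Mul(Pow(Add(-3, a, Mul(-5, v)), -1), Add(-6, v)))
k = 12 (k = Mul(12, 1) = 12)
Mul(Mul(k, Function('h')(-2, 6)), Function('U')(-9, -1)) = Mul(Mul(12, -2), Mul(Pow(Add(3, Mul(-1, -9), Mul(5, -1)), -1), Add(6, Mul(-1, -1)))) = Mul(-24, Mul(Pow(Add(3, 9, -5), -1), Add(6, 1))) = Mul(-24, Mul(Pow(7, -1), 7)) = Mul(-24, Mul(Rational(1, 7), 7)) = Mul(-24, 1) = -24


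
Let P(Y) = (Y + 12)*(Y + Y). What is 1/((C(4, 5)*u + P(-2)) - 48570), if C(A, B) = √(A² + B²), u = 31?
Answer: -48610/2362892699 - 31*√41/2362892699 ≈ -2.0656e-5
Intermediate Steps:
P(Y) = 2*Y*(12 + Y) (P(Y) = (12 + Y)*(2*Y) = 2*Y*(12 + Y))
1/((C(4, 5)*u + P(-2)) - 48570) = 1/((√(4² + 5²)*31 + 2*(-2)*(12 - 2)) - 48570) = 1/((√(16 + 25)*31 + 2*(-2)*10) - 48570) = 1/((√41*31 - 40) - 48570) = 1/((31*√41 - 40) - 48570) = 1/((-40 + 31*√41) - 48570) = 1/(-48610 + 31*√41)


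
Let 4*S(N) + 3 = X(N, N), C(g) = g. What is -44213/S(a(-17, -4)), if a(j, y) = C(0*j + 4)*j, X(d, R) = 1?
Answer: 88426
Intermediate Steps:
a(j, y) = 4*j (a(j, y) = (0*j + 4)*j = (0 + 4)*j = 4*j)
S(N) = -½ (S(N) = -¾ + (¼)*1 = -¾ + ¼ = -½)
-44213/S(a(-17, -4)) = -44213/(-½) = -44213*(-2) = 88426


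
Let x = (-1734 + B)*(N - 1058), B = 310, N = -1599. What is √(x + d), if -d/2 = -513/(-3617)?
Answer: 7*√1010188566190/3617 ≈ 1945.1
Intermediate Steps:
x = 3783568 (x = (-1734 + 310)*(-1599 - 1058) = -1424*(-2657) = 3783568)
d = -1026/3617 (d = -(-1026)/(-3617) = -(-1026)*(-1)/3617 = -2*513/3617 = -1026/3617 ≈ -0.28366)
√(x + d) = √(3783568 - 1026/3617) = √(13685164430/3617) = 7*√1010188566190/3617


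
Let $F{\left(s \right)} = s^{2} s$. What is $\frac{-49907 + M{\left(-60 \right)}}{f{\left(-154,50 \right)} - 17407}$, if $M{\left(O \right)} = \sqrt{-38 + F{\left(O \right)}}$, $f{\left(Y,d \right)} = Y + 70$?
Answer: $\frac{49907}{17491} - \frac{i \sqrt{216038}}{17491} \approx 2.8533 - 0.026574 i$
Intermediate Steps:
$F{\left(s \right)} = s^{3}$
$f{\left(Y,d \right)} = 70 + Y$
$M{\left(O \right)} = \sqrt{-38 + O^{3}}$
$\frac{-49907 + M{\left(-60 \right)}}{f{\left(-154,50 \right)} - 17407} = \frac{-49907 + \sqrt{-38 + \left(-60\right)^{3}}}{\left(70 - 154\right) - 17407} = \frac{-49907 + \sqrt{-38 - 216000}}{-84 - 17407} = \frac{-49907 + \sqrt{-216038}}{-17491} = \left(-49907 + i \sqrt{216038}\right) \left(- \frac{1}{17491}\right) = \frac{49907}{17491} - \frac{i \sqrt{216038}}{17491}$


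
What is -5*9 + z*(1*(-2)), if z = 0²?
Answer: -45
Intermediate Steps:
z = 0
-5*9 + z*(1*(-2)) = -5*9 + 0*(1*(-2)) = -45 + 0*(-2) = -45 + 0 = -45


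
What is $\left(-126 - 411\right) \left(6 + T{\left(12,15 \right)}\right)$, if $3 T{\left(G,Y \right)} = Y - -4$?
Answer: $-6623$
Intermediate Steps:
$T{\left(G,Y \right)} = \frac{4}{3} + \frac{Y}{3}$ ($T{\left(G,Y \right)} = \frac{Y - -4}{3} = \frac{Y + 4}{3} = \frac{4 + Y}{3} = \frac{4}{3} + \frac{Y}{3}$)
$\left(-126 - 411\right) \left(6 + T{\left(12,15 \right)}\right) = \left(-126 - 411\right) \left(6 + \left(\frac{4}{3} + \frac{1}{3} \cdot 15\right)\right) = - 537 \left(6 + \left(\frac{4}{3} + 5\right)\right) = - 537 \left(6 + \frac{19}{3}\right) = \left(-537\right) \frac{37}{3} = -6623$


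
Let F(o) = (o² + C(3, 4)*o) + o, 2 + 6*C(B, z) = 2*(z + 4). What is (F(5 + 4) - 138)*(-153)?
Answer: 4131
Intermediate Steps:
C(B, z) = 1 + z/3 (C(B, z) = -⅓ + (2*(z + 4))/6 = -⅓ + (2*(4 + z))/6 = -⅓ + (8 + 2*z)/6 = -⅓ + (4/3 + z/3) = 1 + z/3)
F(o) = o² + 10*o/3 (F(o) = (o² + (1 + (⅓)*4)*o) + o = (o² + (1 + 4/3)*o) + o = (o² + 7*o/3) + o = o² + 10*o/3)
(F(5 + 4) - 138)*(-153) = ((5 + 4)*(10 + 3*(5 + 4))/3 - 138)*(-153) = ((⅓)*9*(10 + 3*9) - 138)*(-153) = ((⅓)*9*(10 + 27) - 138)*(-153) = ((⅓)*9*37 - 138)*(-153) = (111 - 138)*(-153) = -27*(-153) = 4131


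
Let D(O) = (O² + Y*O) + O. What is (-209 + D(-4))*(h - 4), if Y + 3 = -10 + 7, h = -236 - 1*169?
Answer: 70757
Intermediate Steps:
h = -405 (h = -236 - 169 = -405)
Y = -6 (Y = -3 + (-10 + 7) = -3 - 3 = -6)
D(O) = O² - 5*O (D(O) = (O² - 6*O) + O = O² - 5*O)
(-209 + D(-4))*(h - 4) = (-209 - 4*(-5 - 4))*(-405 - 4) = (-209 - 4*(-9))*(-409) = (-209 + 36)*(-409) = -173*(-409) = 70757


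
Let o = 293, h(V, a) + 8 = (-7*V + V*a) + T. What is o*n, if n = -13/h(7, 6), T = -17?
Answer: 3809/32 ≈ 119.03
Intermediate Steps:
h(V, a) = -25 - 7*V + V*a (h(V, a) = -8 + ((-7*V + V*a) - 17) = -8 + (-17 - 7*V + V*a) = -25 - 7*V + V*a)
n = 13/32 (n = -13/(-25 - 7*7 + 7*6) = -13/(-25 - 49 + 42) = -13/(-32) = -13*(-1/32) = 13/32 ≈ 0.40625)
o*n = 293*(13/32) = 3809/32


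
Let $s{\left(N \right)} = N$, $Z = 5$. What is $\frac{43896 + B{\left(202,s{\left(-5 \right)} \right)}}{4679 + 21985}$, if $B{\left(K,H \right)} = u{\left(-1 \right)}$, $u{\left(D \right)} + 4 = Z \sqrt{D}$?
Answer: $\frac{10973}{6666} + \frac{5 i}{26664} \approx 1.6461 + 0.00018752 i$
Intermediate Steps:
$u{\left(D \right)} = -4 + 5 \sqrt{D}$
$B{\left(K,H \right)} = -4 + 5 i$ ($B{\left(K,H \right)} = -4 + 5 \sqrt{-1} = -4 + 5 i$)
$\frac{43896 + B{\left(202,s{\left(-5 \right)} \right)}}{4679 + 21985} = \frac{43896 - \left(4 - 5 i\right)}{4679 + 21985} = \frac{43892 + 5 i}{26664} = \left(43892 + 5 i\right) \frac{1}{26664} = \frac{10973}{6666} + \frac{5 i}{26664}$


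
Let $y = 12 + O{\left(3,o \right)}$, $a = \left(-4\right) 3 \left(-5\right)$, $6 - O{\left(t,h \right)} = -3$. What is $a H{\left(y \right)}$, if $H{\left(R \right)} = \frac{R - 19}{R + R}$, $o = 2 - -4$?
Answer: $\frac{20}{7} \approx 2.8571$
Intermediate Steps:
$o = 6$ ($o = 2 + 4 = 6$)
$O{\left(t,h \right)} = 9$ ($O{\left(t,h \right)} = 6 - -3 = 6 + 3 = 9$)
$a = 60$ ($a = \left(-12\right) \left(-5\right) = 60$)
$y = 21$ ($y = 12 + 9 = 21$)
$H{\left(R \right)} = \frac{-19 + R}{2 R}$
$a H{\left(y \right)} = 60 \frac{-19 + 21}{2 \cdot 21} = 60 \cdot \frac{1}{2} \cdot \frac{1}{21} \cdot 2 = 60 \cdot \frac{1}{21} = \frac{20}{7}$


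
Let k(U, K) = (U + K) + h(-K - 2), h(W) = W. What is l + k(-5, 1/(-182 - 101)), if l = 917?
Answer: 910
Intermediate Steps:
k(U, K) = -2 + U (k(U, K) = (U + K) + (-K - 2) = (K + U) + (-2 - K) = -2 + U)
l + k(-5, 1/(-182 - 101)) = 917 + (-2 - 5) = 917 - 7 = 910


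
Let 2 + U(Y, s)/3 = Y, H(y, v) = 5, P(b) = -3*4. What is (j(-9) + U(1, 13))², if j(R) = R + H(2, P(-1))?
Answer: 49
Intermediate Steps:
P(b) = -12
U(Y, s) = -6 + 3*Y
j(R) = 5 + R (j(R) = R + 5 = 5 + R)
(j(-9) + U(1, 13))² = ((5 - 9) + (-6 + 3*1))² = (-4 + (-6 + 3))² = (-4 - 3)² = (-7)² = 49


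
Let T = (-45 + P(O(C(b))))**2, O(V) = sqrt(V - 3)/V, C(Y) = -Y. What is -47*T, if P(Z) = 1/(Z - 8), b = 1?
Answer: -110598285/1156 + 36049*I/289 ≈ -95673.0 + 124.74*I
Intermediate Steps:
O(V) = sqrt(-3 + V)/V
P(Z) = 1/(-8 + Z)
T = (-45 + (-8 + 2*I)/68)**2 (T = (-45 + 1/(-8 + sqrt(-3 - 1*1)/((-1*1))))**2 = (-45 + 1/(-8 + sqrt(-3 - 1)/(-1)))**2 = (-45 + 1/(-8 - sqrt(-4)))**2 = (-45 + 1/(-8 - 2*I))**2 = (-45 + (-8 + 2*I)/68)**2 ≈ 2035.6 - 2.654*I)
-47*T = -47*(1534 - I)**2/1156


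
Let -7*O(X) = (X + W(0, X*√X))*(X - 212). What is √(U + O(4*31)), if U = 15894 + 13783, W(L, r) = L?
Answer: √1530557/7 ≈ 176.74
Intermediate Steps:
U = 29677
O(X) = -X*(-212 + X)/7 (O(X) = -(X + 0)*(X - 212)/7 = -X*(-212 + X)/7)
√(U + O(4*31)) = √(29677 + (4*31)*(212 - 4*31)/7) = √(29677 + (⅐)*124*(212 - 1*124)) = √(29677 + (⅐)*124*(212 - 124)) = √(29677 + (⅐)*124*88) = √(29677 + 10912/7) = √(218651/7) = √1530557/7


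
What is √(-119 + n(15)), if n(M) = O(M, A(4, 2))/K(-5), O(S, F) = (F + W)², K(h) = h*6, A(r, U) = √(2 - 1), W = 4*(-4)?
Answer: I*√506/2 ≈ 11.247*I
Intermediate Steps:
W = -16
A(r, U) = 1 (A(r, U) = √1 = 1)
K(h) = 6*h
O(S, F) = (-16 + F)² (O(S, F) = (F - 16)² = (-16 + F)²)
n(M) = -15/2 (n(M) = (-16 + 1)²/((6*(-5))) = (-15)²/(-30) = 225*(-1/30) = -15/2)
√(-119 + n(15)) = √(-119 - 15/2) = √(-253/2) = I*√506/2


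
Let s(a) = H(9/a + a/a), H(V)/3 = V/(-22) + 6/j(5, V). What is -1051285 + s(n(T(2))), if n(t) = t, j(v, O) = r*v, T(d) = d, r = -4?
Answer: -21025733/20 ≈ -1.0513e+6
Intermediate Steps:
j(v, O) = -4*v
H(V) = -9/10 - 3*V/22 (H(V) = 3*(V/(-22) + 6/((-4*5))) = 3*(V*(-1/22) + 6/(-20)) = 3*(-V/22 + 6*(-1/20)) = 3*(-V/22 - 3/10) = 3*(-3/10 - V/22) = -9/10 - 3*V/22)
s(a) = -57/55 - 27/(22*a) (s(a) = -9/10 - 3*(9/a + a/a)/22 = -9/10 - 3*(9/a + 1)/22 = -9/10 - 3*(1 + 9/a)/22 = -9/10 + (-3/22 - 27/(22*a)) = -57/55 - 27/(22*a))
-1051285 + s(n(T(2))) = -1051285 + (3/110)*(-45 - 38*2)/2 = -1051285 + (3/110)*(1/2)*(-45 - 76) = -1051285 + (3/110)*(1/2)*(-121) = -1051285 - 33/20 = -21025733/20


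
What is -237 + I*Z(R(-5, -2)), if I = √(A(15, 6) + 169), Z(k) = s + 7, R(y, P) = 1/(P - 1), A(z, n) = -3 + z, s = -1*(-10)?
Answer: -237 + 17*√181 ≈ -8.2884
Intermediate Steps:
s = 10
R(y, P) = 1/(-1 + P)
Z(k) = 17 (Z(k) = 10 + 7 = 17)
I = √181 (I = √((-3 + 15) + 169) = √(12 + 169) = √181 ≈ 13.454)
-237 + I*Z(R(-5, -2)) = -237 + √181*17 = -237 + 17*√181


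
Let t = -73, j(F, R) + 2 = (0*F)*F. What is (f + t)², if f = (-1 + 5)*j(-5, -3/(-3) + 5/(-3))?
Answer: 6561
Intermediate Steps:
j(F, R) = -2 (j(F, R) = -2 + (0*F)*F = -2 + 0*F = -2 + 0 = -2)
f = -8 (f = (-1 + 5)*(-2) = 4*(-2) = -8)
(f + t)² = (-8 - 73)² = (-81)² = 6561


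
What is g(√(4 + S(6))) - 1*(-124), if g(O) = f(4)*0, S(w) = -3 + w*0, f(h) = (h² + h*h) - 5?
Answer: 124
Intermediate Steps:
f(h) = -5 + 2*h² (f(h) = (h² + h²) - 5 = 2*h² - 5 = -5 + 2*h²)
S(w) = -3 (S(w) = -3 + 0 = -3)
g(O) = 0 (g(O) = (-5 + 2*4²)*0 = (-5 + 2*16)*0 = (-5 + 32)*0 = 27*0 = 0)
g(√(4 + S(6))) - 1*(-124) = 0 - 1*(-124) = 0 + 124 = 124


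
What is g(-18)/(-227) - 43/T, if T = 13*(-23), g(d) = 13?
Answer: 5874/67873 ≈ 0.086544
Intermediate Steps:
T = -299
g(-18)/(-227) - 43/T = 13/(-227) - 43/(-299) = 13*(-1/227) - 43*(-1/299) = -13/227 + 43/299 = 5874/67873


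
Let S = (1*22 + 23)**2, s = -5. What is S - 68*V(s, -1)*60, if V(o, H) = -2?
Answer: 10185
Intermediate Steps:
S = 2025 (S = (22 + 23)**2 = 45**2 = 2025)
S - 68*V(s, -1)*60 = 2025 - 68*(-2)*60 = 2025 + 136*60 = 2025 + 8160 = 10185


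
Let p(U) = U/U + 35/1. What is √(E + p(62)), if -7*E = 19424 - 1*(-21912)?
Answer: 2*I*√71897/7 ≈ 76.61*I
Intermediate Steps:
E = -41336/7 (E = -(19424 - 1*(-21912))/7 = -(19424 + 21912)/7 = -⅐*41336 = -41336/7 ≈ -5905.1)
p(U) = 36 (p(U) = 1 + 35*1 = 1 + 35 = 36)
√(E + p(62)) = √(-41336/7 + 36) = √(-41084/7) = 2*I*√71897/7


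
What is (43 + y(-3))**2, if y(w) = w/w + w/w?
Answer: 2025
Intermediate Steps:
y(w) = 2 (y(w) = 1 + 1 = 2)
(43 + y(-3))**2 = (43 + 2)**2 = 45**2 = 2025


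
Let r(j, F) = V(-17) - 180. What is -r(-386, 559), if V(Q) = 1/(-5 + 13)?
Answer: 1439/8 ≈ 179.88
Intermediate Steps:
V(Q) = ⅛ (V(Q) = 1/8 = ⅛)
r(j, F) = -1439/8 (r(j, F) = ⅛ - 180 = -1439/8)
-r(-386, 559) = -1*(-1439/8) = 1439/8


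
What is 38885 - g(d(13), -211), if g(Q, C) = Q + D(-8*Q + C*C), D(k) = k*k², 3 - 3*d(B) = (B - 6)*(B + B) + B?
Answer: -91325622011988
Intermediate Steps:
d(B) = 1 - B/3 - 2*B*(-6 + B)/3 (d(B) = 1 - ((B - 6)*(B + B) + B)/3 = 1 - ((-6 + B)*(2*B) + B)/3 = 1 - (2*B*(-6 + B) + B)/3 = 1 - (B + 2*B*(-6 + B))/3 = 1 + (-B/3 - 2*B*(-6 + B)/3) = 1 - B/3 - 2*B*(-6 + B)/3)
D(k) = k³
g(Q, C) = Q + (C² - 8*Q)³ (g(Q, C) = Q + (-8*Q + C*C)³ = Q + (-8*Q + C²)³ = Q + (C² - 8*Q)³)
38885 - g(d(13), -211) = 38885 - ((1 - ⅔*13² + (11/3)*13) + ((-211)² - 8*(1 - ⅔*13² + (11/3)*13))³) = 38885 - ((1 - ⅔*169 + 143/3) + (44521 - 8*(1 - ⅔*169 + 143/3))³) = 38885 - ((1 - 338/3 + 143/3) + (44521 - 8*(1 - 338/3 + 143/3))³) = 38885 - (-64 + (44521 - 8*(-64))³) = 38885 - (-64 + (44521 + 512)³) = 38885 - (-64 + 45033³) = 38885 - (-64 + 91325622050937) = 38885 - 1*91325622050873 = 38885 - 91325622050873 = -91325622011988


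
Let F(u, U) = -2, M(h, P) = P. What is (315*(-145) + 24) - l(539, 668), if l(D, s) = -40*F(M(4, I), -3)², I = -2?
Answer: -45491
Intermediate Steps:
l(D, s) = -160 (l(D, s) = -40*(-2)² = -40*4 = -160)
(315*(-145) + 24) - l(539, 668) = (315*(-145) + 24) - 1*(-160) = (-45675 + 24) + 160 = -45651 + 160 = -45491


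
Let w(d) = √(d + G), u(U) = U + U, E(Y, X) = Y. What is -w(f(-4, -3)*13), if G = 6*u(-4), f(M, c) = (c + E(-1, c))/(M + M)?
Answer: -I*√166/2 ≈ -6.442*I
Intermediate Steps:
u(U) = 2*U
f(M, c) = (-1 + c)/(2*M) (f(M, c) = (c - 1)/(M + M) = (-1 + c)/((2*M)) = (-1 + c)*(1/(2*M)) = (-1 + c)/(2*M))
G = -48 (G = 6*(2*(-4)) = 6*(-8) = -48)
w(d) = √(-48 + d) (w(d) = √(d - 48) = √(-48 + d))
-w(f(-4, -3)*13) = -√(-48 + ((½)*(-1 - 3)/(-4))*13) = -√(-48 + ((½)*(-¼)*(-4))*13) = -√(-48 + (½)*13) = -√(-48 + 13/2) = -√(-83/2) = -I*√166/2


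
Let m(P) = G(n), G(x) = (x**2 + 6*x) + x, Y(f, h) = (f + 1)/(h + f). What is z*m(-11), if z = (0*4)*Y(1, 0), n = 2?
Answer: 0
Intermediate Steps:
Y(f, h) = (1 + f)/(f + h)
G(x) = x**2 + 7*x
m(P) = 18 (m(P) = 2*(7 + 2) = 2*9 = 18)
z = 0 (z = (0*4)*((1 + 1)/(1 + 0)) = 0*(2/1) = 0*(1*2) = 0*2 = 0)
z*m(-11) = 0*18 = 0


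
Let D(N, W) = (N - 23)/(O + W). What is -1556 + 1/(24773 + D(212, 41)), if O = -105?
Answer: -2466700284/1585283 ≈ -1556.0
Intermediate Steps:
D(N, W) = (-23 + N)/(-105 + W) (D(N, W) = (N - 23)/(-105 + W) = (-23 + N)/(-105 + W))
-1556 + 1/(24773 + D(212, 41)) = -1556 + 1/(24773 + (-23 + 212)/(-105 + 41)) = -1556 + 1/(24773 + 189/(-64)) = -1556 + 1/(24773 - 1/64*189) = -1556 + 1/(24773 - 189/64) = -1556 + 1/(1585283/64) = -1556 + 64/1585283 = -2466700284/1585283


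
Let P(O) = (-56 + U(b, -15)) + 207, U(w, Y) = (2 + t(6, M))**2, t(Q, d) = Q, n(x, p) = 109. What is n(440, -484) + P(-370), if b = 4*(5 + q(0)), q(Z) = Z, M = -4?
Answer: 324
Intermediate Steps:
b = 20 (b = 4*(5 + 0) = 4*5 = 20)
U(w, Y) = 64 (U(w, Y) = (2 + 6)**2 = 8**2 = 64)
P(O) = 215 (P(O) = (-56 + 64) + 207 = 8 + 207 = 215)
n(440, -484) + P(-370) = 109 + 215 = 324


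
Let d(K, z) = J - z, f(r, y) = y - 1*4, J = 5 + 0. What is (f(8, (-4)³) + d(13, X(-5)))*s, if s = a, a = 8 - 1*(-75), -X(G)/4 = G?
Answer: -6889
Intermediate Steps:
X(G) = -4*G
a = 83 (a = 8 + 75 = 83)
J = 5
f(r, y) = -4 + y (f(r, y) = y - 4 = -4 + y)
d(K, z) = 5 - z
s = 83
(f(8, (-4)³) + d(13, X(-5)))*s = ((-4 + (-4)³) + (5 - (-4)*(-5)))*83 = ((-4 - 64) + (5 - 1*20))*83 = (-68 + (5 - 20))*83 = (-68 - 15)*83 = -83*83 = -6889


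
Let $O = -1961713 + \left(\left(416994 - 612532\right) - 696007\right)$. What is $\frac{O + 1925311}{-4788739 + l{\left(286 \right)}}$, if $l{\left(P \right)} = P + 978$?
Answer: $\frac{927947}{4787475} \approx 0.19383$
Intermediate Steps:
$O = -2853258$ ($O = -1961713 - 891545 = -2853258$)
$l{\left(P \right)} = 978 + P$
$\frac{O + 1925311}{-4788739 + l{\left(286 \right)}} = \frac{-2853258 + 1925311}{-4788739 + \left(978 + 286\right)} = - \frac{927947}{-4788739 + 1264} = - \frac{927947}{-4787475} = \left(-927947\right) \left(- \frac{1}{4787475}\right) = \frac{927947}{4787475}$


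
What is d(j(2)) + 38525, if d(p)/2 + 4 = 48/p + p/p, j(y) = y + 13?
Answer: 192627/5 ≈ 38525.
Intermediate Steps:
j(y) = 13 + y
d(p) = -6 + 96/p (d(p) = -8 + 2*(48/p + p/p) = -8 + 2*(48/p + 1) = -8 + 2*(1 + 48/p) = -8 + (2 + 96/p) = -6 + 96/p)
d(j(2)) + 38525 = (-6 + 96/(13 + 2)) + 38525 = (-6 + 96/15) + 38525 = (-6 + 96*(1/15)) + 38525 = (-6 + 32/5) + 38525 = 2/5 + 38525 = 192627/5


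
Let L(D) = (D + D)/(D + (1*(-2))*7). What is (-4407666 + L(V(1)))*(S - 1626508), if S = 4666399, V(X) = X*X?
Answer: -174184720737060/13 ≈ -1.3399e+13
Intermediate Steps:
V(X) = X²
L(D) = 2*D/(-14 + D) (L(D) = (2*D)/(D - 2*7) = (2*D)/(D - 14) = (2*D)/(-14 + D) = 2*D/(-14 + D))
(-4407666 + L(V(1)))*(S - 1626508) = (-4407666 + 2*1²/(-14 + 1²))*(4666399 - 1626508) = (-4407666 + 2*1/(-14 + 1))*3039891 = (-4407666 + 2*1/(-13))*3039891 = (-4407666 + 2*1*(-1/13))*3039891 = (-4407666 - 2/13)*3039891 = -57299660/13*3039891 = -174184720737060/13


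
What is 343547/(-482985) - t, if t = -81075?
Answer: 39157665328/482985 ≈ 81074.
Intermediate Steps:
343547/(-482985) - t = 343547/(-482985) - 1*(-81075) = 343547*(-1/482985) + 81075 = -343547/482985 + 81075 = 39157665328/482985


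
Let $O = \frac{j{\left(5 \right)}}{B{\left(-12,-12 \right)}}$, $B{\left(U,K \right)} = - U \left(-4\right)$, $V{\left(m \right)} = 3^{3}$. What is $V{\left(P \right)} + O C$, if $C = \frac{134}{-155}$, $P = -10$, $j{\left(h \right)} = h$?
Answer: $\frac{20155}{744} \approx 27.09$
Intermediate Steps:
$C = - \frac{134}{155}$ ($C = 134 \left(- \frac{1}{155}\right) = - \frac{134}{155} \approx -0.86452$)
$V{\left(m \right)} = 27$
$B{\left(U,K \right)} = 4 U$
$O = - \frac{5}{48}$ ($O = \frac{5}{4 \left(-12\right)} = \frac{5}{-48} = 5 \left(- \frac{1}{48}\right) = - \frac{5}{48} \approx -0.10417$)
$V{\left(P \right)} + O C = 27 - - \frac{67}{744} = 27 + \frac{67}{744} = \frac{20155}{744}$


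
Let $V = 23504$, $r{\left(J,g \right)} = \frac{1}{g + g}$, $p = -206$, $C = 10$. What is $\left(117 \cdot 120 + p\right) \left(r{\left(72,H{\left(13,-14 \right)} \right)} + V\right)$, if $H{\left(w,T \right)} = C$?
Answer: $\frac{3251550277}{10} \approx 3.2515 \cdot 10^{8}$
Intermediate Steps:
$H{\left(w,T \right)} = 10$
$r{\left(J,g \right)} = \frac{1}{2 g}$
$\left(117 \cdot 120 + p\right) \left(r{\left(72,H{\left(13,-14 \right)} \right)} + V\right) = \left(117 \cdot 120 - 206\right) \left(\frac{1}{2 \cdot 10} + 23504\right) = \left(14040 - 206\right) \left(\frac{1}{2} \cdot \frac{1}{10} + 23504\right) = 13834 \left(\frac{1}{20} + 23504\right) = 13834 \cdot \frac{470081}{20} = \frac{3251550277}{10}$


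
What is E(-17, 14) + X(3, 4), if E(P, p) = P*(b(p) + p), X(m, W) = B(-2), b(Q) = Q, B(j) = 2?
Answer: -474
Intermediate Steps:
X(m, W) = 2
E(P, p) = 2*P*p (E(P, p) = P*(p + p) = P*(2*p) = 2*P*p)
E(-17, 14) + X(3, 4) = 2*(-17)*14 + 2 = -476 + 2 = -474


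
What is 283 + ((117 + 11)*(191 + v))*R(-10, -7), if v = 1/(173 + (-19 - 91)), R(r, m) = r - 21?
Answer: -47733083/63 ≈ -7.5767e+5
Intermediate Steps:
R(r, m) = -21 + r
v = 1/63 (v = 1/(173 - 110) = 1/63 ≈ 0.015873)
283 + ((117 + 11)*(191 + v))*R(-10, -7) = 283 + ((117 + 11)*(191 + 1/63))*(-21 - 10) = 283 + (128*(12034/63))*(-31) = 283 + (1540352/63)*(-31) = 283 - 47750912/63 = -47733083/63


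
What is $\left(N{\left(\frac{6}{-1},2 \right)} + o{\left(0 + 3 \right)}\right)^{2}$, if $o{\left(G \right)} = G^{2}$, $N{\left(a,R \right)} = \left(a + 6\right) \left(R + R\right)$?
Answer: $81$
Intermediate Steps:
$N{\left(a,R \right)} = 2 R \left(6 + a\right)$ ($N{\left(a,R \right)} = \left(6 + a\right) 2 R = 2 R \left(6 + a\right)$)
$\left(N{\left(\frac{6}{-1},2 \right)} + o{\left(0 + 3 \right)}\right)^{2} = \left(2 \cdot 2 \left(6 + \frac{6}{-1}\right) + \left(0 + 3\right)^{2}\right)^{2} = \left(2 \cdot 2 \left(6 + 6 \left(-1\right)\right) + 3^{2}\right)^{2} = \left(2 \cdot 2 \left(6 - 6\right) + 9\right)^{2} = \left(2 \cdot 2 \cdot 0 + 9\right)^{2} = \left(0 + 9\right)^{2} = 9^{2} = 81$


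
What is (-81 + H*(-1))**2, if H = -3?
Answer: 6084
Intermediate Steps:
(-81 + H*(-1))**2 = (-81 - 3*(-1))**2 = (-81 + 3)**2 = (-78)**2 = 6084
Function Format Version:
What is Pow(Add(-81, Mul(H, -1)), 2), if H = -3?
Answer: 6084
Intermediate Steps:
Pow(Add(-81, Mul(H, -1)), 2) = Pow(Add(-81, Mul(-3, -1)), 2) = Pow(Add(-81, 3), 2) = Pow(-78, 2) = 6084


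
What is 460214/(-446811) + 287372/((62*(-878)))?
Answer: -38363294999/6080650899 ≈ -6.3091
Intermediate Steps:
460214/(-446811) + 287372/((62*(-878))) = 460214*(-1/446811) + 287372/(-54436) = -460214/446811 + 287372*(-1/54436) = -460214/446811 - 71843/13609 = -38363294999/6080650899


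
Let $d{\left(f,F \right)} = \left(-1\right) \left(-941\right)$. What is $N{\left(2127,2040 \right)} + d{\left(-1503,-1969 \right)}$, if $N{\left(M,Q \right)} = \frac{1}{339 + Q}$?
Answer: $\frac{2238640}{2379} \approx 941.0$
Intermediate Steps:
$d{\left(f,F \right)} = 941$
$N{\left(2127,2040 \right)} + d{\left(-1503,-1969 \right)} = \frac{1}{339 + 2040} + 941 = \frac{1}{2379} + 941 = \frac{2238640}{2379}$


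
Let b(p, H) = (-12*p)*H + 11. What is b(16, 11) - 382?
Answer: -2483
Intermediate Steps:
b(p, H) = 11 - 12*H*p (b(p, H) = -12*H*p + 11 = 11 - 12*H*p)
b(16, 11) - 382 = (11 - 12*11*16) - 382 = (11 - 2112) - 382 = -2101 - 382 = -2483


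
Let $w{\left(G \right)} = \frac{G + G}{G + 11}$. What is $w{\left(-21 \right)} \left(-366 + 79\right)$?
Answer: $- \frac{6027}{5} \approx -1205.4$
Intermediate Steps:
$w{\left(G \right)} = \frac{2 G}{11 + G}$
$w{\left(-21 \right)} \left(-366 + 79\right) = 2 \left(-21\right) \frac{1}{11 - 21} \left(-366 + 79\right) = 2 \left(-21\right) \frac{1}{-10} \left(-287\right) = 2 \left(-21\right) \left(- \frac{1}{10}\right) \left(-287\right) = \frac{21}{5} \left(-287\right) = - \frac{6027}{5}$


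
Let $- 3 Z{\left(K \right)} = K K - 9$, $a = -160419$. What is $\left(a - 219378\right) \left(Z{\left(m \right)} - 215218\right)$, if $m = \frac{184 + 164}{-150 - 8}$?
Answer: $\frac{510130761777879}{6241} \approx 8.1739 \cdot 10^{10}$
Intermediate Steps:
$m = - \frac{174}{79}$ ($m = \frac{348}{-158} = 348 \left(- \frac{1}{158}\right) = - \frac{174}{79} \approx -2.2025$)
$Z{\left(K \right)} = 3 - \frac{K^{2}}{3}$ ($Z{\left(K \right)} = - \frac{K K - 9}{3} = - \frac{K^{2} - 9}{3} = - \frac{-9 + K^{2}}{3} = 3 - \frac{K^{2}}{3}$)
$\left(a - 219378\right) \left(Z{\left(m \right)} - 215218\right) = \left(-160419 - 219378\right) \left(\left(3 - \frac{\left(- \frac{174}{79}\right)^{2}}{3}\right) - 215218\right) = - 379797 \left(\left(3 - \frac{10092}{6241}\right) - 215218\right) = - 379797 \left(\frac{8631}{6241} - 215218\right) = \left(-379797\right) \left(- \frac{1343166907}{6241}\right) = \frac{510130761777879}{6241}$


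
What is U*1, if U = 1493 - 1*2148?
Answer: -655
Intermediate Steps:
U = -655 (U = 1493 - 2148 = -655)
U*1 = -655*1 = -655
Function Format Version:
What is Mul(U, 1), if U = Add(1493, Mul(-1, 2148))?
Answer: -655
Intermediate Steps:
U = -655 (U = Add(1493, -2148) = -655)
Mul(U, 1) = Mul(-655, 1) = -655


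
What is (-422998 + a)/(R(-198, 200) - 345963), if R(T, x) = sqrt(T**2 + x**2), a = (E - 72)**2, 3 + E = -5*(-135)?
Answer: 21794977074/119690318165 + 125996*sqrt(19801)/119690318165 ≈ 0.18224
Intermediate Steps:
E = 672 (E = -3 - 5*(-135) = -3 + 675 = 672)
a = 360000 (a = (672 - 72)**2 = 600**2 = 360000)
(-422998 + a)/(R(-198, 200) - 345963) = (-422998 + 360000)/(sqrt((-198)**2 + 200**2) - 345963) = -62998/(sqrt(39204 + 40000) - 345963) = -62998/(sqrt(79204) - 345963) = -62998/(2*sqrt(19801) - 345963) = -62998/(-345963 + 2*sqrt(19801))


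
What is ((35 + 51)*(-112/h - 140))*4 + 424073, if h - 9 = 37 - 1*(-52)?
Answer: 2628639/7 ≈ 3.7552e+5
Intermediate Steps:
h = 98 (h = 9 + (37 - 1*(-52)) = 9 + (37 + 52) = 9 + 89 = 98)
((35 + 51)*(-112/h - 140))*4 + 424073 = ((35 + 51)*(-112/98 - 140))*4 + 424073 = (86*(-112*1/98 - 140))*4 + 424073 = (86*(-8/7 - 140))*4 + 424073 = (86*(-988/7))*4 + 424073 = -84968/7*4 + 424073 = -339872/7 + 424073 = 2628639/7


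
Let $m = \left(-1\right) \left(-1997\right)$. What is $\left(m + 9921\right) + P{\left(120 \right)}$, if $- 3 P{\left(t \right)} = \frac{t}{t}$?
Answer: $\frac{35753}{3} \approx 11918.0$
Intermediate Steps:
$P{\left(t \right)} = - \frac{1}{3}$ ($P{\left(t \right)} = - \frac{t \frac{1}{t}}{3} = \left(- \frac{1}{3}\right) 1 = - \frac{1}{3}$)
$m = 1997$
$\left(m + 9921\right) + P{\left(120 \right)} = \left(1997 + 9921\right) - \frac{1}{3} = 11918 - \frac{1}{3} = \frac{35753}{3}$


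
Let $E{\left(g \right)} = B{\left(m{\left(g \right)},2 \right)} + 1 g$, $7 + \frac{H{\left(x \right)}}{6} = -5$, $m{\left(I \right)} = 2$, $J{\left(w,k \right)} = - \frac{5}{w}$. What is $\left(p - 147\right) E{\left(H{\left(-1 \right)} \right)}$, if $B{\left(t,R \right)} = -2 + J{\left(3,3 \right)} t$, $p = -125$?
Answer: $\frac{63104}{3} \approx 21035.0$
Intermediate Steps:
$B{\left(t,R \right)} = -2 - \frac{5 t}{3}$ ($B{\left(t,R \right)} = -2 + - \frac{5}{3} t = -2 + \left(-5\right) \frac{1}{3} t = -2 - \frac{5 t}{3}$)
$H{\left(x \right)} = -72$ ($H{\left(x \right)} = -42 + 6 \left(-5\right) = -42 - 30 = -72$)
$E{\left(g \right)} = - \frac{16}{3} + g$ ($E{\left(g \right)} = \left(-2 - \frac{10}{3}\right) + 1 g = \left(-2 - \frac{10}{3}\right) + g = - \frac{16}{3} + g$)
$\left(p - 147\right) E{\left(H{\left(-1 \right)} \right)} = \left(-125 - 147\right) \left(- \frac{16}{3} - 72\right) = \left(-272\right) \left(- \frac{232}{3}\right) = \frac{63104}{3}$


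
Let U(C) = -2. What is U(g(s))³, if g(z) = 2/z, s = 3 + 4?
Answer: -8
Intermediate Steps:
s = 7
U(g(s))³ = (-2)³ = -8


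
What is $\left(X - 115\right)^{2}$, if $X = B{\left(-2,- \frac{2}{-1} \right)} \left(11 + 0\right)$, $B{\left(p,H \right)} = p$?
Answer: $18769$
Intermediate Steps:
$X = -22$ ($X = - 2 \left(11 + 0\right) = \left(-2\right) 11 = -22$)
$\left(X - 115\right)^{2} = \left(-22 - 115\right)^{2} = \left(-137\right)^{2} = 18769$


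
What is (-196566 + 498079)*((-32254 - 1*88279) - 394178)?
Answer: -155192057743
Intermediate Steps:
(-196566 + 498079)*((-32254 - 1*88279) - 394178) = 301513*((-32254 - 88279) - 394178) = 301513*(-120533 - 394178) = 301513*(-514711) = -155192057743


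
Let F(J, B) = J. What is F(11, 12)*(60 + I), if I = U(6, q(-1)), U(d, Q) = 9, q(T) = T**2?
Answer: 759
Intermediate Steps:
I = 9
F(11, 12)*(60 + I) = 11*(60 + 9) = 11*69 = 759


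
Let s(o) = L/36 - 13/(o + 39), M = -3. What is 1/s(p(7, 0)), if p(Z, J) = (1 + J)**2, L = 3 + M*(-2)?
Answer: -40/3 ≈ -13.333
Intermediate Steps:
L = 9 (L = 3 - 3*(-2) = 3 + 6 = 9)
s(o) = 1/4 - 13/(39 + o) (s(o) = 9/36 - 13/(o + 39) = 9*(1/36) - 13/(39 + o) = 1/4 - 13/(39 + o))
1/s(p(7, 0)) = 1/((-13 + (1 + 0)**2)/(4*(39 + (1 + 0)**2))) = 1/((-13 + 1**2)/(4*(39 + 1**2))) = 1/((-13 + 1)/(4*(39 + 1))) = 1/((1/4)*(-12)/40) = 1/((1/4)*(1/40)*(-12)) = 1/(-3/40) = -40/3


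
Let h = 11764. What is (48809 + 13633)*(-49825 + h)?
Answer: -2376604962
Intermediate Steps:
(48809 + 13633)*(-49825 + h) = (48809 + 13633)*(-49825 + 11764) = 62442*(-38061) = -2376604962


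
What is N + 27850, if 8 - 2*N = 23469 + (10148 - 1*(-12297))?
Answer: 4897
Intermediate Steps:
N = -22953 (N = 4 - (23469 + (10148 - 1*(-12297)))/2 = 4 - (23469 + (10148 + 12297))/2 = 4 - (23469 + 22445)/2 = 4 - 1/2*45914 = 4 - 22957 = -22953)
N + 27850 = -22953 + 27850 = 4897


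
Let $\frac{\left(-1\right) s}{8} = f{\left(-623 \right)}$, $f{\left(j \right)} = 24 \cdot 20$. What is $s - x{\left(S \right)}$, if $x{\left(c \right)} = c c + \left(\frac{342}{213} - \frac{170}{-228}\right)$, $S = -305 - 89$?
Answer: $- \frac{1287580175}{8094} \approx -1.5908 \cdot 10^{5}$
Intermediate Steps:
$f{\left(j \right)} = 480$
$S = -394$
$x{\left(c \right)} = \frac{19031}{8094} + c^{2}$ ($x{\left(c \right)} = c^{2} + \left(342 \cdot \frac{1}{213} - - \frac{85}{114}\right) = c^{2} + \left(\frac{114}{71} + \frac{85}{114}\right) = c^{2} + \frac{19031}{8094} = \frac{19031}{8094} + c^{2}$)
$s = -3840$ ($s = \left(-8\right) 480 = -3840$)
$s - x{\left(S \right)} = -3840 - \left(\frac{19031}{8094} + \left(-394\right)^{2}\right) = -3840 - \left(\frac{19031}{8094} + 155236\right) = -3840 - \frac{1256499215}{8094} = - \frac{1287580175}{8094}$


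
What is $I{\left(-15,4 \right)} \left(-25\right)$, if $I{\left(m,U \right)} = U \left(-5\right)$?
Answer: $500$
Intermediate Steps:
$I{\left(m,U \right)} = - 5 U$
$I{\left(-15,4 \right)} \left(-25\right) = \left(-5\right) 4 \left(-25\right) = \left(-20\right) \left(-25\right) = 500$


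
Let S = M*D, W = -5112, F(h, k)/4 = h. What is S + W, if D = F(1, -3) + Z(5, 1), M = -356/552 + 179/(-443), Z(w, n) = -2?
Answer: -156322633/30567 ≈ -5114.1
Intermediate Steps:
F(h, k) = 4*h
M = -64129/61134 (M = -356*1/552 + 179*(-1/443) = -89/138 - 179/443 = -64129/61134 ≈ -1.0490)
D = 2 (D = 4*1 - 2 = 4 - 2 = 2)
S = -64129/30567 (S = -64129/61134*2 = -64129/30567 ≈ -2.0980)
S + W = -64129/30567 - 5112 = -156322633/30567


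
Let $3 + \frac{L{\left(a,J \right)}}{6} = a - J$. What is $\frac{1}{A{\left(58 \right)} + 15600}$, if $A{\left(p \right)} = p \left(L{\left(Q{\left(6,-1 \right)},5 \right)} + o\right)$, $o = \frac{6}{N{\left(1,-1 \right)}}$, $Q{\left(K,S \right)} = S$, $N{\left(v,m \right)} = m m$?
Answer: $\frac{1}{12816} \approx 7.8027 \cdot 10^{-5}$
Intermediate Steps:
$N{\left(v,m \right)} = m^{2}$
$L{\left(a,J \right)} = -18 - 6 J + 6 a$ ($L{\left(a,J \right)} = -18 + 6 \left(a - J\right) = -18 - \left(- 6 a + 6 J\right) = -18 - 6 J + 6 a$)
$o = 6$ ($o = \frac{6}{\left(-1\right)^{2}} = \frac{6}{1} = 6 \cdot 1 = 6$)
$A{\left(p \right)} = - 48 p$ ($A{\left(p \right)} = p \left(\left(-18 - 30 + 6 \left(-1\right)\right) + 6\right) = p \left(\left(-18 - 30 - 6\right) + 6\right) = p \left(-54 + 6\right) = p \left(-48\right) = - 48 p$)
$\frac{1}{A{\left(58 \right)} + 15600} = \frac{1}{\left(-48\right) 58 + 15600} = \frac{1}{-2784 + 15600} = \frac{1}{12816}$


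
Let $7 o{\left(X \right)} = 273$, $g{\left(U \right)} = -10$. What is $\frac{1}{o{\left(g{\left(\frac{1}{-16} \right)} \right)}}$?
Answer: $\frac{1}{39} \approx 0.025641$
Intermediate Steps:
$o{\left(X \right)} = 39$ ($o{\left(X \right)} = \frac{1}{7} \cdot 273 = 39$)
$\frac{1}{o{\left(g{\left(\frac{1}{-16} \right)} \right)}} = \frac{1}{39}$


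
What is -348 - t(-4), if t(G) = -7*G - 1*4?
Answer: -372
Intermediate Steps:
t(G) = -4 - 7*G (t(G) = -7*G - 4 = -4 - 7*G)
-348 - t(-4) = -348 - (-4 - 7*(-4)) = -348 - (-4 + 28) = -348 - 1*24 = -348 - 24 = -372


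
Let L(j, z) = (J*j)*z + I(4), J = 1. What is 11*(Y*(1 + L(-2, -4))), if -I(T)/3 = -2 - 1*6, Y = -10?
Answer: -3630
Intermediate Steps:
I(T) = 24 (I(T) = -3*(-2 - 1*6) = -3*(-2 - 6) = -3*(-8) = 24)
L(j, z) = 24 + j*z (L(j, z) = (1*j)*z + 24 = j*z + 24 = 24 + j*z)
11*(Y*(1 + L(-2, -4))) = 11*(-10*(1 + (24 - 2*(-4)))) = 11*(-10*(1 + (24 + 8))) = 11*(-10*(1 + 32)) = 11*(-10*33) = 11*(-330) = -3630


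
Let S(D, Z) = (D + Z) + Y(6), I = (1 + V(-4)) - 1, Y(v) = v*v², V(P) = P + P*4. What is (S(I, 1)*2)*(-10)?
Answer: -3940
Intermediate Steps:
V(P) = 5*P (V(P) = P + 4*P = 5*P)
Y(v) = v³
I = -20 (I = (1 + 5*(-4)) - 1 = (1 - 20) - 1 = -19 - 1 = -20)
S(D, Z) = 216 + D + Z (S(D, Z) = (D + Z) + 6³ = (D + Z) + 216 = 216 + D + Z)
(S(I, 1)*2)*(-10) = ((216 - 20 + 1)*2)*(-10) = (197*2)*(-10) = 394*(-10) = -3940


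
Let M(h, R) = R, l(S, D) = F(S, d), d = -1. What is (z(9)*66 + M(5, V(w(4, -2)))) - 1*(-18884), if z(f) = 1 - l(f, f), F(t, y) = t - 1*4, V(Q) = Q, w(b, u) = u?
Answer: 18618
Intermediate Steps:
F(t, y) = -4 + t (F(t, y) = t - 4 = -4 + t)
l(S, D) = -4 + S
z(f) = 5 - f (z(f) = 1 - (-4 + f) = 1 + (4 - f) = 5 - f)
(z(9)*66 + M(5, V(w(4, -2)))) - 1*(-18884) = ((5 - 1*9)*66 - 2) - 1*(-18884) = ((5 - 9)*66 - 2) + 18884 = (-4*66 - 2) + 18884 = (-264 - 2) + 18884 = -266 + 18884 = 18618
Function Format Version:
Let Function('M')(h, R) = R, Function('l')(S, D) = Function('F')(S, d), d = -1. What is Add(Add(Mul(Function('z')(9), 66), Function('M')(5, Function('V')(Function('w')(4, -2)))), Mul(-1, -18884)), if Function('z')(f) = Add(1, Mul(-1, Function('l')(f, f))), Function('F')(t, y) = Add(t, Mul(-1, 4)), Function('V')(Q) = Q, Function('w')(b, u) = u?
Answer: 18618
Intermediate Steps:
Function('F')(t, y) = Add(-4, t) (Function('F')(t, y) = Add(t, -4) = Add(-4, t))
Function('l')(S, D) = Add(-4, S)
Function('z')(f) = Add(5, Mul(-1, f)) (Function('z')(f) = Add(1, Mul(-1, Add(-4, f))) = Add(1, Add(4, Mul(-1, f))) = Add(5, Mul(-1, f)))
Add(Add(Mul(Function('z')(9), 66), Function('M')(5, Function('V')(Function('w')(4, -2)))), Mul(-1, -18884)) = Add(Add(Mul(Add(5, Mul(-1, 9)), 66), -2), Mul(-1, -18884)) = Add(Add(Mul(Add(5, -9), 66), -2), 18884) = Add(Add(Mul(-4, 66), -2), 18884) = Add(Add(-264, -2), 18884) = Add(-266, 18884) = 18618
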